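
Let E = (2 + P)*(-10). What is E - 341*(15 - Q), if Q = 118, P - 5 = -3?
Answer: 35083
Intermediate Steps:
P = 2 (P = 5 - 3 = 2)
E = -40 (E = (2 + 2)*(-10) = 4*(-10) = -40)
E - 341*(15 - Q) = -40 - 341*(15 - 1*118) = -40 - 341*(15 - 118) = -40 - 341*(-103) = -40 + 35123 = 35083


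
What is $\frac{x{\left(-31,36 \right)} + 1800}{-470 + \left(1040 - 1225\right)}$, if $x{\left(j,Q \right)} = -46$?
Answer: $- \frac{1754}{655} \approx -2.6779$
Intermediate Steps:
$\frac{x{\left(-31,36 \right)} + 1800}{-470 + \left(1040 - 1225\right)} = \frac{-46 + 1800}{-470 + \left(1040 - 1225\right)} = \frac{1754}{-470 - 185} = \frac{1754}{-655} = 1754 \left(- \frac{1}{655}\right) = - \frac{1754}{655}$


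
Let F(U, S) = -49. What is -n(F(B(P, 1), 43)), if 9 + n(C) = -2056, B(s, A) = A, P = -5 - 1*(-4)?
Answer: 2065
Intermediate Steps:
P = -1 (P = -5 + 4 = -1)
n(C) = -2065 (n(C) = -9 - 2056 = -2065)
-n(F(B(P, 1), 43)) = -1*(-2065) = 2065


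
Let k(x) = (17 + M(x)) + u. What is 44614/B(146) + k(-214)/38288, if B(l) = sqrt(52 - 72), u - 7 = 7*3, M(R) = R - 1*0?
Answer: -169/38288 - 22307*I*sqrt(5)/5 ≈ -0.0044139 - 9976.0*I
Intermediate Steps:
M(R) = R (M(R) = R + 0 = R)
u = 28 (u = 7 + 7*3 = 7 + 21 = 28)
k(x) = 45 + x (k(x) = (17 + x) + 28 = 45 + x)
B(l) = 2*I*sqrt(5) (B(l) = sqrt(-20) = 2*I*sqrt(5))
44614/B(146) + k(-214)/38288 = 44614/((2*I*sqrt(5))) + (45 - 214)/38288 = 44614*(-I*sqrt(5)/10) - 169*1/38288 = -22307*I*sqrt(5)/5 - 169/38288 = -169/38288 - 22307*I*sqrt(5)/5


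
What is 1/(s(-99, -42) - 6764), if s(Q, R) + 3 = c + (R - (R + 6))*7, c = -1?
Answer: -1/6810 ≈ -0.00014684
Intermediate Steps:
s(Q, R) = -46 (s(Q, R) = -3 + (-1 + (R - (R + 6))*7) = -3 + (-1 + (R - (6 + R))*7) = -3 + (-1 + (R + (-6 - R))*7) = -3 + (-1 - 6*7) = -3 + (-1 - 42) = -3 - 43 = -46)
1/(s(-99, -42) - 6764) = 1/(-46 - 6764) = 1/(-6810) = -1/6810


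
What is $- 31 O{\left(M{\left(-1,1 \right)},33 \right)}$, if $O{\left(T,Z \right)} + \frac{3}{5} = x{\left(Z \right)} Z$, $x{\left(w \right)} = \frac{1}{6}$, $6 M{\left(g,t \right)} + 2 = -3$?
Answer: $- \frac{1519}{10} \approx -151.9$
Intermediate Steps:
$M{\left(g,t \right)} = - \frac{5}{6}$ ($M{\left(g,t \right)} = - \frac{1}{3} + \frac{1}{6} \left(-3\right) = - \frac{1}{3} - \frac{1}{2} = - \frac{5}{6}$)
$x{\left(w \right)} = \frac{1}{6}$
$O{\left(T,Z \right)} = - \frac{3}{5} + \frac{Z}{6}$
$- 31 O{\left(M{\left(-1,1 \right)},33 \right)} = - 31 \left(- \frac{3}{5} + \frac{1}{6} \cdot 33\right) = - 31 \left(- \frac{3}{5} + \frac{11}{2}\right) = \left(-31\right) \frac{49}{10} = - \frac{1519}{10}$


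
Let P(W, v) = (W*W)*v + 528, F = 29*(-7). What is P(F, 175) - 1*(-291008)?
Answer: 7503111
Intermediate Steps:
F = -203
P(W, v) = 528 + v*W² (P(W, v) = W²*v + 528 = v*W² + 528 = 528 + v*W²)
P(F, 175) - 1*(-291008) = (528 + 175*(-203)²) - 1*(-291008) = (528 + 175*41209) + 291008 = (528 + 7211575) + 291008 = 7212103 + 291008 = 7503111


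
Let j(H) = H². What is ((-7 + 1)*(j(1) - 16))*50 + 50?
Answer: 4550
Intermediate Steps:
((-7 + 1)*(j(1) - 16))*50 + 50 = ((-7 + 1)*(1² - 16))*50 + 50 = -6*(1 - 16)*50 + 50 = -6*(-15)*50 + 50 = 90*50 + 50 = 4500 + 50 = 4550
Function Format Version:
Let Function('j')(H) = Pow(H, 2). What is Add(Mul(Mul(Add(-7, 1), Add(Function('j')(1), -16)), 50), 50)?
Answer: 4550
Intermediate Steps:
Add(Mul(Mul(Add(-7, 1), Add(Function('j')(1), -16)), 50), 50) = Add(Mul(Mul(Add(-7, 1), Add(Pow(1, 2), -16)), 50), 50) = Add(Mul(Mul(-6, Add(1, -16)), 50), 50) = Add(Mul(Mul(-6, -15), 50), 50) = Add(Mul(90, 50), 50) = Add(4500, 50) = 4550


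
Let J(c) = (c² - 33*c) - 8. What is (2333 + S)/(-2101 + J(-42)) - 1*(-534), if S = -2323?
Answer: 555904/1041 ≈ 534.01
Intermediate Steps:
J(c) = -8 + c² - 33*c
(2333 + S)/(-2101 + J(-42)) - 1*(-534) = (2333 - 2323)/(-2101 + (-8 + (-42)² - 33*(-42))) - 1*(-534) = 10/(-2101 + (-8 + 1764 + 1386)) + 534 = 10/(-2101 + 3142) + 534 = 10/1041 + 534 = 555904/1041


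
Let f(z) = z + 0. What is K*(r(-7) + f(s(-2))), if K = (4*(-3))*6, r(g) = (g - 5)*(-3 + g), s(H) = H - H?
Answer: -8640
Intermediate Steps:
s(H) = 0
f(z) = z
r(g) = (-5 + g)*(-3 + g)
K = -72 (K = -12*6 = -72)
K*(r(-7) + f(s(-2))) = -72*((15 + (-7)**2 - 8*(-7)) + 0) = -72*((15 + 49 + 56) + 0) = -72*(120 + 0) = -72*120 = -8640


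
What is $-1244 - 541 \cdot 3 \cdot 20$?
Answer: $-33704$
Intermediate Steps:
$-1244 - 541 \cdot 3 \cdot 20 = -1244 - 32460 = -33704$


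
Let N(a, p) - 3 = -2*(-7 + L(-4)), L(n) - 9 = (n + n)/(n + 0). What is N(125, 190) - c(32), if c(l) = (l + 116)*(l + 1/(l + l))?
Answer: -75893/16 ≈ -4743.3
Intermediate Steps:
L(n) = 11 (L(n) = 9 + (n + n)/(n + 0) = 9 + (2*n)/n = 9 + 2 = 11)
c(l) = (116 + l)*(l + 1/(2*l))
N(a, p) = -5 (N(a, p) = 3 - 2*(-7 + 11) = 3 - 2*4 = 3 - 8 = -5)
N(125, 190) - c(32) = -5 - (1/2 + 32**2 + 58/32 + 116*32) = -5 - (1/2 + 1024 + 58*(1/32) + 3712) = -5 - (1/2 + 1024 + 29/16 + 3712) = -5 - 1*75813/16 = -5 - 75813/16 = -75893/16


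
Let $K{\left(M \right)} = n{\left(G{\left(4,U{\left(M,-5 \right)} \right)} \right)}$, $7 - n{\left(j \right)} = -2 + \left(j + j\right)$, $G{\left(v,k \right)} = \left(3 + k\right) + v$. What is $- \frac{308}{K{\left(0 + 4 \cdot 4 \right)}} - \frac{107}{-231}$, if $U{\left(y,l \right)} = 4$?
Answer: $\frac{72539}{3003} \approx 24.156$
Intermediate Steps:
$G{\left(v,k \right)} = 3 + k + v$
$n{\left(j \right)} = 9 - 2 j$ ($n{\left(j \right)} = 7 - \left(-2 + \left(j + j\right)\right) = 7 - \left(-2 + 2 j\right) = 9 - 2 j$)
$K{\left(M \right)} = -13$ ($K{\left(M \right)} = 9 - 2 \left(3 + 4 + 4\right) = 9 - 22 = -13$)
$- \frac{308}{K{\left(0 + 4 \cdot 4 \right)}} - \frac{107}{-231} = - \frac{308}{-13} - \frac{107}{-231} = \left(-308\right) \left(- \frac{1}{13}\right) - - \frac{107}{231} = \frac{308}{13} + \frac{107}{231} = \frac{72539}{3003}$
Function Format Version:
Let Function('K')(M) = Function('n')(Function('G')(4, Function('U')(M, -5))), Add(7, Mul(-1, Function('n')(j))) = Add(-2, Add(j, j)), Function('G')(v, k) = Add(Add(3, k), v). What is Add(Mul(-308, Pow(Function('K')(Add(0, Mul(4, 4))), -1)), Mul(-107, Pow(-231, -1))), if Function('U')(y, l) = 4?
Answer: Rational(72539, 3003) ≈ 24.156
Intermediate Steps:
Function('G')(v, k) = Add(3, k, v)
Function('n')(j) = Add(9, Mul(-2, j)) (Function('n')(j) = Add(7, Mul(-1, Add(-2, Add(j, j)))) = Add(7, Mul(-1, Add(-2, Mul(2, j)))) = Add(7, Add(2, Mul(-2, j))) = Add(9, Mul(-2, j)))
Function('K')(M) = -13 (Function('K')(M) = Add(9, Mul(-2, Add(3, 4, 4))) = Add(9, Mul(-2, 11)) = Add(9, -22) = -13)
Add(Mul(-308, Pow(Function('K')(Add(0, Mul(4, 4))), -1)), Mul(-107, Pow(-231, -1))) = Add(Mul(-308, Pow(-13, -1)), Mul(-107, Pow(-231, -1))) = Add(Mul(-308, Rational(-1, 13)), Mul(-107, Rational(-1, 231))) = Add(Rational(308, 13), Rational(107, 231)) = Rational(72539, 3003)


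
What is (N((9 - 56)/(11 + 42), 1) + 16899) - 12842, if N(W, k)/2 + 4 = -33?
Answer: 3983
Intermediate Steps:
N(W, k) = -74 (N(W, k) = -8 + 2*(-33) = -8 - 66 = -74)
(N((9 - 56)/(11 + 42), 1) + 16899) - 12842 = (-74 + 16899) - 12842 = 16825 - 12842 = 3983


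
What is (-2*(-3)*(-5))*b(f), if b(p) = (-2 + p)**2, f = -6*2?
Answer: -5880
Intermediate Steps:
f = -12
(-2*(-3)*(-5))*b(f) = (-2*(-3)*(-5))*(-2 - 12)**2 = (6*(-5))*(-14)**2 = -30*196 = -5880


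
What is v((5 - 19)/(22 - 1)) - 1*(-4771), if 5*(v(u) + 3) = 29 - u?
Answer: 71609/15 ≈ 4773.9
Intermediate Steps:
v(u) = 14/5 - u/5 (v(u) = -3 + (29 - u)/5 = -3 + (29/5 - u/5) = 14/5 - u/5)
v((5 - 19)/(22 - 1)) - 1*(-4771) = (14/5 - (5 - 19)/(5*(22 - 1))) - 1*(-4771) = (14/5 - (-14)/(5*21)) + 4771 = (14/5 - 1/5*(-2/3)) + 4771 = (14/5 + 2/15) + 4771 = 44/15 + 4771 = 71609/15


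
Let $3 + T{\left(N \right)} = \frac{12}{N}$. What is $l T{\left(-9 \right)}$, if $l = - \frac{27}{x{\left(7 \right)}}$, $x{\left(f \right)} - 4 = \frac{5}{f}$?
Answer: $\frac{273}{11} \approx 24.818$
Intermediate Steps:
$T{\left(N \right)} = -3 + \frac{12}{N}$
$x{\left(f \right)} = 4 + \frac{5}{f}$
$l = - \frac{63}{11}$ ($l = - \frac{27}{4 + \frac{5}{7}} = - \frac{27}{\frac{33}{7}} = \left(-27\right) \frac{7}{33} = - \frac{63}{11} \approx -5.7273$)
$l T{\left(-9 \right)} = - \frac{63 \left(-3 + \frac{12}{-9}\right)}{11} = - \frac{63 \left(-3 + 12 \left(- \frac{1}{9}\right)\right)}{11} = - \frac{63 \left(-3 - \frac{4}{3}\right)}{11} = \left(- \frac{63}{11}\right) \left(- \frac{13}{3}\right) = \frac{273}{11}$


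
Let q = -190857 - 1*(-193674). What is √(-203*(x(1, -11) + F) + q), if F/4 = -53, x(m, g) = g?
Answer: √48086 ≈ 219.29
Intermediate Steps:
F = -212 (F = 4*(-53) = -212)
q = 2817 (q = -190857 + 193674 = 2817)
√(-203*(x(1, -11) + F) + q) = √(-203*(-11 - 212) + 2817) = √(-203*(-223) + 2817) = √(45269 + 2817) = √48086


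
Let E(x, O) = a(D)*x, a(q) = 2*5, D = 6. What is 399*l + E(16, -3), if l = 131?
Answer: 52429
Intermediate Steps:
a(q) = 10
E(x, O) = 10*x
399*l + E(16, -3) = 399*131 + 10*16 = 52269 + 160 = 52429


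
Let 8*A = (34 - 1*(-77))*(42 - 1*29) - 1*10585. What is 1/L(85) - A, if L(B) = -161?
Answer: 735927/644 ≈ 1142.7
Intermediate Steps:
A = -4571/4 (A = ((34 - 1*(-77))*(42 - 1*29) - 1*10585)/8 = ((34 + 77)*(42 - 29) - 10585)/8 = (111*13 - 10585)/8 = (1443 - 10585)/8 = (⅛)*(-9142) = -4571/4 ≈ -1142.8)
1/L(85) - A = 1/(-161) - 1*(-4571/4) = -1/161 + 4571/4 = 735927/644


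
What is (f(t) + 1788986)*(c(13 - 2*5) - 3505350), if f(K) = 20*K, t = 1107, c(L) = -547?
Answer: -6349621210022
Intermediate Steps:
(f(t) + 1788986)*(c(13 - 2*5) - 3505350) = (20*1107 + 1788986)*(-547 - 3505350) = (22140 + 1788986)*(-3505897) = 1811126*(-3505897) = -6349621210022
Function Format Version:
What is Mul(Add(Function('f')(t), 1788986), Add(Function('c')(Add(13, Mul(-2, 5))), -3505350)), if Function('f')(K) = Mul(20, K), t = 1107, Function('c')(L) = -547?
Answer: -6349621210022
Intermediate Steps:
Mul(Add(Function('f')(t), 1788986), Add(Function('c')(Add(13, Mul(-2, 5))), -3505350)) = Mul(Add(Mul(20, 1107), 1788986), Add(-547, -3505350)) = Mul(Add(22140, 1788986), -3505897) = Mul(1811126, -3505897) = -6349621210022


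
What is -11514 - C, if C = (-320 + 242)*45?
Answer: -8004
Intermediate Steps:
C = -3510 (C = -78*45 = -3510)
-11514 - C = -11514 - 1*(-3510) = -11514 + 3510 = -8004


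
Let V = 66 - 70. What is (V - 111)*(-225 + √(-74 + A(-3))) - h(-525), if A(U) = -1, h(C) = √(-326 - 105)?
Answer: 25875 - I*√431 - 575*I*√3 ≈ 25875.0 - 1016.7*I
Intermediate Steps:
h(C) = I*√431 (h(C) = √(-431) = I*√431)
V = -4
(V - 111)*(-225 + √(-74 + A(-3))) - h(-525) = (-4 - 111)*(-225 + √(-74 - 1)) - I*√431 = -115*(-225 + √(-75)) - I*√431 = -115*(-225 + 5*I*√3) - I*√431 = (25875 - 575*I*√3) - I*√431 = 25875 - I*√431 - 575*I*√3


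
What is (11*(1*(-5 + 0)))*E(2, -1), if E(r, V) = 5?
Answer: -275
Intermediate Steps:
(11*(1*(-5 + 0)))*E(2, -1) = (11*(1*(-5 + 0)))*5 = (11*(1*(-5)))*5 = (11*(-5))*5 = -55*5 = -275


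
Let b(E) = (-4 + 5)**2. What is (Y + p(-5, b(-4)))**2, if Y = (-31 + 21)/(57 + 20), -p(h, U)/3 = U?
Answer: 58081/5929 ≈ 9.7961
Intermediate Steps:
b(E) = 1 (b(E) = 1**2 = 1)
p(h, U) = -3*U
Y = -10/77 ≈ -0.12987
(Y + p(-5, b(-4)))**2 = (-10/77 - 3*1)**2 = (-10/77 - 3)**2 = (-241/77)**2 = 58081/5929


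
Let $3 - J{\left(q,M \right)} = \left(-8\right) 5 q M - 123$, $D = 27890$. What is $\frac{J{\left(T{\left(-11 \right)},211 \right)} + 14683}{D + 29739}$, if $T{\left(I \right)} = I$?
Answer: $- \frac{78031}{57629} \approx -1.354$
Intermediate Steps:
$J{\left(q,M \right)} = 126 + 40 M q$ ($J{\left(q,M \right)} = 3 - \left(\left(-8\right) 5 q M - 123\right) = 3 - \left(- 40 q M - 123\right) = 3 - \left(- 40 M q - 123\right) = 3 - \left(-123 - 40 M q\right) = 3 + \left(123 + 40 M q\right) = 126 + 40 M q$)
$\frac{J{\left(T{\left(-11 \right)},211 \right)} + 14683}{D + 29739} = \frac{\left(126 + 40 \cdot 211 \left(-11\right)\right) + 14683}{27890 + 29739} = \frac{\left(126 - 92840\right) + 14683}{57629} = \left(-92714 + 14683\right) \frac{1}{57629} = \left(-78031\right) \frac{1}{57629} = - \frac{78031}{57629}$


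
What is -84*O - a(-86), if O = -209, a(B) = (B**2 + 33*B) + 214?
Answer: 12784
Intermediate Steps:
a(B) = 214 + B**2 + 33*B
-84*O - a(-86) = -84*(-209) - (214 + (-86)**2 + 33*(-86)) = 17556 - (214 + 7396 - 2838) = 17556 - 1*4772 = 17556 - 4772 = 12784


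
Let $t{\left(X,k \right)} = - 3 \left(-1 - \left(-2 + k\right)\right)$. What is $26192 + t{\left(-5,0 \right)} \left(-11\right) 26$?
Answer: $27050$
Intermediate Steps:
$t{\left(X,k \right)} = -3 + 3 k$ ($t{\left(X,k \right)} = - 3 \left(1 - k\right) = -3 + 3 k$)
$26192 + t{\left(-5,0 \right)} \left(-11\right) 26 = 26192 + \left(-3 + 3 \cdot 0\right) \left(-11\right) 26 = 26192 + \left(-3 + 0\right) \left(-11\right) 26 = 26192 + \left(-3\right) \left(-11\right) 26 = 26192 + 33 \cdot 26 = 26192 + 858 = 27050$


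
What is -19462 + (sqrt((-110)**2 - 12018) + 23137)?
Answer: 3675 + sqrt(82) ≈ 3684.1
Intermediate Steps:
-19462 + (sqrt((-110)**2 - 12018) + 23137) = -19462 + (sqrt(12100 - 12018) + 23137) = -19462 + (sqrt(82) + 23137) = -19462 + (23137 + sqrt(82)) = 3675 + sqrt(82)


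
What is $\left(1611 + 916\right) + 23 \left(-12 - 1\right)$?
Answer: $2228$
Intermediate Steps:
$\left(1611 + 916\right) + 23 \left(-12 - 1\right) = 2527 + 23 \left(-13\right) = 2527 - 299 = 2228$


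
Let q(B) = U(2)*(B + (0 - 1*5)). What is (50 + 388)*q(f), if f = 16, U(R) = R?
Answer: 9636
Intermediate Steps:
q(B) = -10 + 2*B (q(B) = 2*(B + (0 - 1*5)) = 2*(B + (0 - 5)) = 2*(B - 5) = 2*(-5 + B) = -10 + 2*B)
(50 + 388)*q(f) = (50 + 388)*(-10 + 2*16) = 438*(-10 + 32) = 438*22 = 9636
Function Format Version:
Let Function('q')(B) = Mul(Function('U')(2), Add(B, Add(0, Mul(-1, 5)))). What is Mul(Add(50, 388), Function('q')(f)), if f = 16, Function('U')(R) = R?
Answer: 9636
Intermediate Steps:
Function('q')(B) = Add(-10, Mul(2, B)) (Function('q')(B) = Mul(2, Add(B, Add(0, Mul(-1, 5)))) = Mul(2, Add(B, Add(0, -5))) = Mul(2, Add(B, -5)) = Mul(2, Add(-5, B)) = Add(-10, Mul(2, B)))
Mul(Add(50, 388), Function('q')(f)) = Mul(Add(50, 388), Add(-10, Mul(2, 16))) = Mul(438, Add(-10, 32)) = Mul(438, 22) = 9636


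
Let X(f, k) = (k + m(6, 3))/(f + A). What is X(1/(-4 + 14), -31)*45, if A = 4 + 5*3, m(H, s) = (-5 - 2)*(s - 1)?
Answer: -20250/191 ≈ -106.02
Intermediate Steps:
m(H, s) = 7 - 7*s (m(H, s) = -7*(-1 + s) = 7 - 7*s)
A = 19 (A = 4 + 15 = 19)
X(f, k) = (-14 + k)/(19 + f) (X(f, k) = (k + (7 - 7*3))/(f + 19) = (k + (7 - 21))/(19 + f) = (k - 14)/(19 + f) = (-14 + k)/(19 + f))
X(1/(-4 + 14), -31)*45 = ((-14 - 31)/(19 + 1/(-4 + 14)))*45 = (-45/(19 + 1/10))*45 = (-45/(191/10))*45 = ((10/191)*(-45))*45 = -450/191*45 = -20250/191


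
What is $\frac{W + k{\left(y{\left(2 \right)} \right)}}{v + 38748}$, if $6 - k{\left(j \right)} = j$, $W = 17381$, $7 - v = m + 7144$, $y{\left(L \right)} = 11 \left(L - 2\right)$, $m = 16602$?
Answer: $\frac{17387}{15009} \approx 1.1584$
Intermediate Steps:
$y{\left(L \right)} = -22 + 11 L$ ($y{\left(L \right)} = 11 \left(-2 + L\right) = -22 + 11 L$)
$v = -23739$ ($v = 7 - \left(16602 + 7144\right) = 7 - 23746 = -23739$)
$k{\left(j \right)} = 6 - j$
$\frac{W + k{\left(y{\left(2 \right)} \right)}}{v + 38748} = \frac{17381 + \left(6 - \left(-22 + 11 \cdot 2\right)\right)}{-23739 + 38748} = \frac{17381 + \left(6 - \left(-22 + 22\right)\right)}{15009} = \left(17381 + \left(6 - 0\right)\right) \frac{1}{15009} = \left(17381 + \left(6 + 0\right)\right) \frac{1}{15009} = \left(17381 + 6\right) \frac{1}{15009} = 17387 \cdot \frac{1}{15009} = \frac{17387}{15009}$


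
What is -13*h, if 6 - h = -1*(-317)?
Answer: 4043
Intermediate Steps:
h = -311 (h = 6 - (-1)*(-317) = 6 - 1*317 = 6 - 317 = -311)
-13*h = -13*(-311) = 4043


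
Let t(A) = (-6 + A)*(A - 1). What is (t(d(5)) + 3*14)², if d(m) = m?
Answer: 1444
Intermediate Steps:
t(A) = (-1 + A)*(-6 + A) (t(A) = (-6 + A)*(-1 + A) = (-1 + A)*(-6 + A))
(t(d(5)) + 3*14)² = ((6 + 5² - 7*5) + 3*14)² = ((6 + 25 - 35) + 42)² = (-4 + 42)² = 38² = 1444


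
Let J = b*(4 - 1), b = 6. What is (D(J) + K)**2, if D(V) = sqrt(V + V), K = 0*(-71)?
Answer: 36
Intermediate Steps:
K = 0
J = 18 (J = 6*(4 - 1) = 6*3 = 18)
D(V) = sqrt(2)*sqrt(V) (D(V) = sqrt(2*V) = sqrt(2)*sqrt(V))
(D(J) + K)**2 = (sqrt(2)*sqrt(18) + 0)**2 = (sqrt(2)*(3*sqrt(2)) + 0)**2 = (6 + 0)**2 = 6**2 = 36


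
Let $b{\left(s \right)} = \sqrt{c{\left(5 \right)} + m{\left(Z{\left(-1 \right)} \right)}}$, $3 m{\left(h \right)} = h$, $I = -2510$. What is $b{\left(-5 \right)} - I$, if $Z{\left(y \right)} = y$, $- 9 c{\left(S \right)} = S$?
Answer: $2510 + \frac{2 i \sqrt{2}}{3} \approx 2510.0 + 0.94281 i$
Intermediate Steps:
$c{\left(S \right)} = - \frac{S}{9}$
$m{\left(h \right)} = \frac{h}{3}$
$b{\left(s \right)} = \frac{2 i \sqrt{2}}{3}$ ($b{\left(s \right)} = \sqrt{\left(- \frac{1}{9}\right) 5 + \frac{1}{3} \left(-1\right)} = \sqrt{- \frac{5}{9} - \frac{1}{3}} = \sqrt{- \frac{8}{9}} = \frac{2 i \sqrt{2}}{3}$)
$b{\left(-5 \right)} - I = \frac{2 i \sqrt{2}}{3} - -2510 = \frac{2 i \sqrt{2}}{3} + 2510 = 2510 + \frac{2 i \sqrt{2}}{3}$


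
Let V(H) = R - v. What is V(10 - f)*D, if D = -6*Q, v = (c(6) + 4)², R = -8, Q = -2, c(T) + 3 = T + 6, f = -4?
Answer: -2124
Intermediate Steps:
c(T) = 3 + T (c(T) = -3 + (T + 6) = -3 + (6 + T) = 3 + T)
v = 169 (v = ((3 + 6) + 4)² = (9 + 4)² = 13² = 169)
D = 12 (D = -6*(-2) = 12)
V(H) = -177 (V(H) = -8 - 1*169 = -8 - 169 = -177)
V(10 - f)*D = -177*12 = -2124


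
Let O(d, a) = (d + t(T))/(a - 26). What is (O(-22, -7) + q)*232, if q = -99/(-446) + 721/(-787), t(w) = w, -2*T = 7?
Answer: 35186744/1930511 ≈ 18.227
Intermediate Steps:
T = -7/2 (T = -½*7 = -7/2 ≈ -3.5000)
O(d, a) = (-7/2 + d)/(-26 + a) (O(d, a) = (d - 7/2)/(a - 26) = (-7/2 + d)/(-26 + a))
q = -243653/351002 (q = -99*(-1/446) + 721*(-1/787) = 99/446 - 721/787 = -243653/351002 ≈ -0.69416)
(O(-22, -7) + q)*232 = ((-7/2 - 22)/(-26 - 7) - 243653/351002)*232 = (-51/2/(-33) - 243653/351002)*232 = (-1/33*(-51/2) - 243653/351002)*232 = (17/22 - 243653/351002)*232 = (151667/1930511)*232 = 35186744/1930511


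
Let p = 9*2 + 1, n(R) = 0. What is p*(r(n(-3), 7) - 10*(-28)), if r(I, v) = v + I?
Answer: 5453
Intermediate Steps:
r(I, v) = I + v
p = 19 (p = 18 + 1 = 19)
p*(r(n(-3), 7) - 10*(-28)) = 19*((0 + 7) - 10*(-28)) = 19*(7 + 280) = 19*287 = 5453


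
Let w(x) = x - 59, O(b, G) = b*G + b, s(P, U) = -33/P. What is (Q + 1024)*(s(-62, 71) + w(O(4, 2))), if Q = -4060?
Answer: 4373358/31 ≈ 1.4108e+5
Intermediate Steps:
O(b, G) = b + G*b (O(b, G) = G*b + b = b + G*b)
w(x) = -59 + x
(Q + 1024)*(s(-62, 71) + w(O(4, 2))) = (-4060 + 1024)*(-33/(-62) + (-59 + 4*(1 + 2))) = -3036*(-33*(-1/62) + (-59 + 4*3)) = -3036*(33/62 + (-59 + 12)) = -3036*(33/62 - 47) = -3036*(-2881/62) = 4373358/31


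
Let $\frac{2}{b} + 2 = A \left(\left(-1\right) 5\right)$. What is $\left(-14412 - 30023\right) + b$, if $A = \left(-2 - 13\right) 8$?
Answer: $- \frac{13286064}{299} \approx -44435.0$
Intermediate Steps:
$A = -120$ ($A = \left(-15\right) 8 = -120$)
$b = \frac{1}{299}$ ($b = \frac{2}{-2 - 120 \left(\left(-1\right) 5\right)} = \frac{2}{-2 - -600} = \frac{2}{-2 + 600} = \frac{2}{598} = 2 \cdot \frac{1}{598} = \frac{1}{299} \approx 0.0033445$)
$\left(-14412 - 30023\right) + b = \left(-14412 - 30023\right) + \frac{1}{299} = -44435 + \frac{1}{299} = - \frac{13286064}{299}$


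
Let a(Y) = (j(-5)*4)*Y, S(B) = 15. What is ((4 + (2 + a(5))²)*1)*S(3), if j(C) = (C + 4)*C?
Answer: 156120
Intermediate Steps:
j(C) = C*(4 + C) (j(C) = (4 + C)*C = C*(4 + C))
a(Y) = 20*Y (a(Y) = (-5*(4 - 5)*4)*Y = (-5*(-1)*4)*Y = (5*4)*Y = 20*Y)
((4 + (2 + a(5))²)*1)*S(3) = ((4 + (2 + 20*5)²)*1)*15 = ((4 + (2 + 100)²)*1)*15 = ((4 + 102²)*1)*15 = ((4 + 10404)*1)*15 = (10408*1)*15 = 10408*15 = 156120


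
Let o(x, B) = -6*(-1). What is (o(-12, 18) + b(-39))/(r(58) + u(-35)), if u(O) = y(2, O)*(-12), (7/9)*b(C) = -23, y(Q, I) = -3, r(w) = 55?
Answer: -165/637 ≈ -0.25903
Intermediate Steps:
o(x, B) = 6
b(C) = -207/7 (b(C) = (9/7)*(-23) = -207/7)
u(O) = 36 (u(O) = -3*(-12) = 36)
(o(-12, 18) + b(-39))/(r(58) + u(-35)) = (6 - 207/7)/(55 + 36) = -165/7/91 = -165/7*1/91 = -165/637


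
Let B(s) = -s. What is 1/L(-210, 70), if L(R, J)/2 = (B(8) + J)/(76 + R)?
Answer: -67/62 ≈ -1.0806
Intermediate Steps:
L(R, J) = 2*(-8 + J)/(76 + R) (L(R, J) = 2*((-1*8 + J)/(76 + R)) = 2*((-8 + J)/(76 + R)) = 2*(-8 + J)/(76 + R))
1/L(-210, 70) = 1/(2*(-8 + 70)/(76 - 210)) = 1/(2*62/(-134)) = 1/(2*(-1/134)*62) = 1/(-62/67) = -67/62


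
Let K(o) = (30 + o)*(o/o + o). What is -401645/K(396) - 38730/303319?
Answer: -128376654815/51297915918 ≈ -2.5026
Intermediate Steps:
K(o) = (1 + o)*(30 + o) (K(o) = (30 + o)*(1 + o) = (1 + o)*(30 + o))
-401645/K(396) - 38730/303319 = -401645/(30 + 396² + 31*396) - 38730/303319 = -401645/(30 + 156816 + 12276) - 38730*1/303319 = -401645/169122 - 38730/303319 = -128376654815/51297915918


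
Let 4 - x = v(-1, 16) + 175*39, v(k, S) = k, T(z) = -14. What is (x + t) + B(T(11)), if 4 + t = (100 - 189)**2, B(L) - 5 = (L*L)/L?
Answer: 1088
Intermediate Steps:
B(L) = 5 + L (B(L) = 5 + (L*L)/L = 5 + L**2/L = 5 + L)
t = 7917 (t = -4 + (100 - 189)**2 = -4 + (-89)**2 = -4 + 7921 = 7917)
x = -6820 (x = 4 - (-1 + 175*39) = 4 - (-1 + 6825) = 4 - 1*6824 = 4 - 6824 = -6820)
(x + t) + B(T(11)) = (-6820 + 7917) + (5 - 14) = 1097 - 9 = 1088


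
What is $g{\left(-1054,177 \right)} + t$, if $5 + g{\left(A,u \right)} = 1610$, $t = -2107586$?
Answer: $-2105981$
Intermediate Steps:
$g{\left(A,u \right)} = 1605$ ($g{\left(A,u \right)} = -5 + 1610 = 1605$)
$g{\left(-1054,177 \right)} + t = 1605 - 2107586 = -2105981$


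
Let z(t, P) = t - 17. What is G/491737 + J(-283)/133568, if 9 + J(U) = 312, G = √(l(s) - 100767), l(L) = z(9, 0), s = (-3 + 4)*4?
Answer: 303/133568 + 5*I*√4031/491737 ≈ 0.0022685 + 0.00064557*I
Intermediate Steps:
z(t, P) = -17 + t
s = 4 (s = 1*4 = 4)
l(L) = -8 (l(L) = -17 + 9 = -8)
G = 5*I*√4031 (G = √(-8 - 100767) = √(-100775) = 5*I*√4031 ≈ 317.45*I)
J(U) = 303 (J(U) = -9 + 312 = 303)
G/491737 + J(-283)/133568 = (5*I*√4031)/491737 + 303/133568 = (5*I*√4031)*(1/491737) + 303*(1/133568) = 5*I*√4031/491737 + 303/133568 = 303/133568 + 5*I*√4031/491737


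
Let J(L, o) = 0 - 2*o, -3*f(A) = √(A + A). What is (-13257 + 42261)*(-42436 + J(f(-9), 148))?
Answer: -1239398928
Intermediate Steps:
f(A) = -√2*√A/3 (f(A) = -√(A + A)/3 = -√2*√A/3)
J(L, o) = -2*o
(-13257 + 42261)*(-42436 + J(f(-9), 148)) = (-13257 + 42261)*(-42436 - 2*148) = 29004*(-42436 - 296) = 29004*(-42732) = -1239398928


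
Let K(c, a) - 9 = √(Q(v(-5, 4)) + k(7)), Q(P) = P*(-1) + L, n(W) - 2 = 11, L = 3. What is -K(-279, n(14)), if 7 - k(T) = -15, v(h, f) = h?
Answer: -9 - √30 ≈ -14.477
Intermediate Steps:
k(T) = 22 (k(T) = 7 - 1*(-15) = 7 + 15 = 22)
n(W) = 13 (n(W) = 2 + 11 = 13)
Q(P) = 3 - P (Q(P) = P*(-1) + 3 = -P + 3 = 3 - P)
K(c, a) = 9 + √30 (K(c, a) = 9 + √((3 - 1*(-5)) + 22) = 9 + √((3 + 5) + 22) = 9 + √(8 + 22) = 9 + √30)
-K(-279, n(14)) = -(9 + √30) = -9 - √30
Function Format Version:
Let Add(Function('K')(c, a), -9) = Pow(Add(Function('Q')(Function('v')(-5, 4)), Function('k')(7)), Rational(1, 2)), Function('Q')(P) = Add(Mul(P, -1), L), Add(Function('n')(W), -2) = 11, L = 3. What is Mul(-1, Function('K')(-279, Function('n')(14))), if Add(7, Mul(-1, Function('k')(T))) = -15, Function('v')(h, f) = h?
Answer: Add(-9, Mul(-1, Pow(30, Rational(1, 2)))) ≈ -14.477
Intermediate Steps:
Function('k')(T) = 22 (Function('k')(T) = Add(7, Mul(-1, -15)) = Add(7, 15) = 22)
Function('n')(W) = 13 (Function('n')(W) = Add(2, 11) = 13)
Function('Q')(P) = Add(3, Mul(-1, P)) (Function('Q')(P) = Add(Mul(P, -1), 3) = Add(Mul(-1, P), 3) = Add(3, Mul(-1, P)))
Function('K')(c, a) = Add(9, Pow(30, Rational(1, 2))) (Function('K')(c, a) = Add(9, Pow(Add(Add(3, Mul(-1, -5)), 22), Rational(1, 2))) = Add(9, Pow(Add(Add(3, 5), 22), Rational(1, 2))) = Add(9, Pow(Add(8, 22), Rational(1, 2))) = Add(9, Pow(30, Rational(1, 2))))
Mul(-1, Function('K')(-279, Function('n')(14))) = Mul(-1, Add(9, Pow(30, Rational(1, 2)))) = Add(-9, Mul(-1, Pow(30, Rational(1, 2))))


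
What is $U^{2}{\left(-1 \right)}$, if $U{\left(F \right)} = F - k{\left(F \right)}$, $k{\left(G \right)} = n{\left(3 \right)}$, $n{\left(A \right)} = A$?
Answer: $16$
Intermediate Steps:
$k{\left(G \right)} = 3$
$U{\left(F \right)} = -3 + F$ ($U{\left(F \right)} = F - 3 = -3 + F$)
$U^{2}{\left(-1 \right)} = \left(-3 - 1\right)^{2} = \left(-4\right)^{2} = 16$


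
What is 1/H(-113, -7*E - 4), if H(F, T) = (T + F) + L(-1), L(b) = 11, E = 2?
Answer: -1/120 ≈ -0.0083333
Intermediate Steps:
H(F, T) = 11 + F + T (H(F, T) = (T + F) + 11 = (F + T) + 11 = 11 + F + T)
1/H(-113, -7*E - 4) = 1/(11 - 113 + (-7*2 - 4)) = 1/(11 - 113 + (-14 - 4)) = 1/(11 - 113 - 18) = 1/(-120) = -1/120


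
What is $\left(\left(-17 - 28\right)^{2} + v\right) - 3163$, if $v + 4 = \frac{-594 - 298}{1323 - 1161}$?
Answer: $- \frac{92948}{81} \approx -1147.5$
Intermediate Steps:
$v = - \frac{770}{81}$ ($v = -4 + \frac{-594 - 298}{1323 - 1161} = -4 - \frac{892}{162} = -4 - \frac{446}{81} = - \frac{770}{81} \approx -9.5062$)
$\left(\left(-17 - 28\right)^{2} + v\right) - 3163 = \left(\left(-17 - 28\right)^{2} - \frac{770}{81}\right) - 3163 = \left(\left(-45\right)^{2} - \frac{770}{81}\right) - 3163 = \left(2025 - \frac{770}{81}\right) - 3163 = \frac{163255}{81} - 3163 = - \frac{92948}{81}$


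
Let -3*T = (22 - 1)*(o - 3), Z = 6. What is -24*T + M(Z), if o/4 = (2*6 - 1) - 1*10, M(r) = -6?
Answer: 162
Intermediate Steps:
o = 4 (o = 4*((2*6 - 1) - 1*10) = 4*((12 - 1) - 10) = 4*(11 - 10) = 4*1 = 4)
T = -7 (T = -(22 - 1)*(4 - 3)/3 = -7 ≈ -7.0000)
-24*T + M(Z) = -24*(-7) - 6 = 168 - 6 = 162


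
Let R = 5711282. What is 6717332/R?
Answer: 3358666/2855641 ≈ 1.1762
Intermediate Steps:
6717332/R = 6717332/5711282 = 6717332*(1/5711282) = 3358666/2855641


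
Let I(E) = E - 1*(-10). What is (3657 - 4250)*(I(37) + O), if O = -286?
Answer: 141727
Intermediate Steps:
I(E) = 10 + E (I(E) = E + 10 = 10 + E)
(3657 - 4250)*(I(37) + O) = (3657 - 4250)*((10 + 37) - 286) = -593*(47 - 286) = -593*(-239) = 141727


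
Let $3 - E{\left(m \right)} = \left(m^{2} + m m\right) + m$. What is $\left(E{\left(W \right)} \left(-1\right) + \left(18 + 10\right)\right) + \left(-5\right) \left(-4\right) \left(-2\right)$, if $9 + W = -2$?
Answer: $216$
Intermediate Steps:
$W = -11$ ($W = -9 - 2 = -11$)
$E{\left(m \right)} = 3 - m - 2 m^{2}$ ($E{\left(m \right)} = 3 - \left(\left(m^{2} + m m\right) + m\right) = 3 - \left(\left(m^{2} + m^{2}\right) + m\right) = 3 - \left(2 m^{2} + m\right) = 3 - \left(m + 2 m^{2}\right) = 3 - m - 2 m^{2}$)
$\left(E{\left(W \right)} \left(-1\right) + \left(18 + 10\right)\right) + \left(-5\right) \left(-4\right) \left(-2\right) = \left(\left(3 - -11 - 2 \left(-11\right)^{2}\right) \left(-1\right) + \left(18 + 10\right)\right) + \left(-5\right) \left(-4\right) \left(-2\right) = \left(\left(3 + 11 - 242\right) \left(-1\right) + 28\right) + 20 \left(-2\right) = \left(\left(3 + 11 - 242\right) \left(-1\right) + 28\right) - 40 = \left(\left(-228\right) \left(-1\right) + 28\right) - 40 = \left(228 + 28\right) - 40 = 256 - 40 = 216$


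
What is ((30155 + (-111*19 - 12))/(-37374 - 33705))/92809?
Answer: -28034/6596770911 ≈ -4.2497e-6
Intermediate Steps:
((30155 + (-111*19 - 12))/(-37374 - 33705))/92809 = ((30155 + (-2109 - 12))/(-71079))*(1/92809) = ((30155 - 2121)*(-1/71079))*(1/92809) = (28034*(-1/71079))*(1/92809) = -28034/71079*1/92809 = -28034/6596770911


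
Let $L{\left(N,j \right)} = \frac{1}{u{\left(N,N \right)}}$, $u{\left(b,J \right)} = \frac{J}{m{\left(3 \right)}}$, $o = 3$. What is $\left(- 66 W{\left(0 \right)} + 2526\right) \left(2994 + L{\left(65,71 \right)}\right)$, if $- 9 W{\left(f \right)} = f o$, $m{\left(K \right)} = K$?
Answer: $\frac{491592438}{65} \approx 7.563 \cdot 10^{6}$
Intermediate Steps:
$u{\left(b,J \right)} = \frac{J}{3}$
$W{\left(f \right)} = - \frac{f}{3}$ ($W{\left(f \right)} = - \frac{f 3}{9} = - \frac{3 f}{9} = - \frac{f}{3}$)
$L{\left(N,j \right)} = \frac{3}{N}$ ($L{\left(N,j \right)} = \frac{1}{\frac{1}{3} N} = \frac{3}{N}$)
$\left(- 66 W{\left(0 \right)} + 2526\right) \left(2994 + L{\left(65,71 \right)}\right) = \left(- 66 \left(\left(- \frac{1}{3}\right) 0\right) + 2526\right) \left(2994 + \frac{3}{65}\right) = \left(\left(-66\right) 0 + 2526\right) \left(2994 + 3 \cdot \frac{1}{65}\right) = \left(0 + 2526\right) \left(2994 + \frac{3}{65}\right) = 2526 \cdot \frac{194613}{65} = \frac{491592438}{65}$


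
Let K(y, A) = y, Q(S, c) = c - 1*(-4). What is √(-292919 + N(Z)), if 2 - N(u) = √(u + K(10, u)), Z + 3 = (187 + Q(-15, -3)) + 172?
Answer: √(-292917 - √367) ≈ 541.24*I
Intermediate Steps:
Q(S, c) = 4 + c (Q(S, c) = c + 4 = 4 + c)
Z = 357 (Z = -3 + ((187 + (4 - 3)) + 172) = -3 + ((187 + 1) + 172) = -3 + (188 + 172) = -3 + 360 = 357)
N(u) = 2 - √(10 + u) (N(u) = 2 - √(u + 10) = 2 - √(10 + u))
√(-292919 + N(Z)) = √(-292919 + (2 - √(10 + 357))) = √(-292919 + (2 - √367)) = √(-292917 - √367)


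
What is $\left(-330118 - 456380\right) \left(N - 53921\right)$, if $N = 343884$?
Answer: $-228055319574$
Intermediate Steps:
$\left(-330118 - 456380\right) \left(N - 53921\right) = \left(-330118 - 456380\right) \left(343884 - 53921\right) = \left(-786498\right) 289963 = -228055319574$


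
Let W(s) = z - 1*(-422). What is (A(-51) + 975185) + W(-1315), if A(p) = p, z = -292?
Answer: 975264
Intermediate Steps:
W(s) = 130 (W(s) = -292 - 1*(-422) = -292 + 422 = 130)
(A(-51) + 975185) + W(-1315) = (-51 + 975185) + 130 = 975134 + 130 = 975264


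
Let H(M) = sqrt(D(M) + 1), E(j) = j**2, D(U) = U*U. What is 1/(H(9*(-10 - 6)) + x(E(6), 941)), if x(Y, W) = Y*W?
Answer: 33876/1147562639 - sqrt(20737)/1147562639 ≈ 2.9394e-5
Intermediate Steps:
D(U) = U**2
H(M) = sqrt(1 + M**2) (H(M) = sqrt(M**2 + 1) = sqrt(1 + M**2))
x(Y, W) = W*Y
1/(H(9*(-10 - 6)) + x(E(6), 941)) = 1/(sqrt(1 + (9*(-10 - 6))**2) + 941*6**2) = 1/(sqrt(1 + (9*(-16))**2) + 941*36) = 1/(sqrt(1 + (-144)**2) + 33876) = 1/(sqrt(1 + 20736) + 33876) = 1/(sqrt(20737) + 33876) = 1/(33876 + sqrt(20737))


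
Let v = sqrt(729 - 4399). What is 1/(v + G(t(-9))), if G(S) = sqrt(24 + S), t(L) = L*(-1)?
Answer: 1/(sqrt(33) + I*sqrt(3670)) ≈ 0.0015513 - 0.01636*I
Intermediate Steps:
t(L) = -L
v = I*sqrt(3670) (v = sqrt(-3670) = I*sqrt(3670) ≈ 60.581*I)
1/(v + G(t(-9))) = 1/(I*sqrt(3670) + sqrt(24 - 1*(-9))) = 1/(I*sqrt(3670) + sqrt(24 + 9)) = 1/(I*sqrt(3670) + sqrt(33)) = 1/(sqrt(33) + I*sqrt(3670))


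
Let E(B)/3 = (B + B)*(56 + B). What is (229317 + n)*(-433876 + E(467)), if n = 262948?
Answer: 507805806050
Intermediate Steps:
E(B) = 6*B*(56 + B) (E(B) = 3*((B + B)*(56 + B)) = 3*((2*B)*(56 + B)) = 3*(2*B*(56 + B)) = 6*B*(56 + B))
(229317 + n)*(-433876 + E(467)) = (229317 + 262948)*(-433876 + 6*467*(56 + 467)) = 492265*(-433876 + 6*467*523) = 492265*(-433876 + 1465446) = 492265*1031570 = 507805806050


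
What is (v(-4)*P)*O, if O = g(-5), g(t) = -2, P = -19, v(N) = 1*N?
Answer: -152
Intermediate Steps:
v(N) = N
O = -2
(v(-4)*P)*O = -4*(-19)*(-2) = 76*(-2) = -152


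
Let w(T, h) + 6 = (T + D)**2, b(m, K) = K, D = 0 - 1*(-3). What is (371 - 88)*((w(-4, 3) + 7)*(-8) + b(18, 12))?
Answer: -1132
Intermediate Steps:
D = 3 (D = 0 + 3 = 3)
w(T, h) = -6 + (3 + T)**2 (w(T, h) = -6 + (T + 3)**2 = -6 + (3 + T)**2)
(371 - 88)*((w(-4, 3) + 7)*(-8) + b(18, 12)) = (371 - 88)*(((-6 + (3 - 4)**2) + 7)*(-8) + 12) = 283*(((-6 + (-1)**2) + 7)*(-8) + 12) = 283*(((-6 + 1) + 7)*(-8) + 12) = 283*((-5 + 7)*(-8) + 12) = 283*(2*(-8) + 12) = 283*(-16 + 12) = 283*(-4) = -1132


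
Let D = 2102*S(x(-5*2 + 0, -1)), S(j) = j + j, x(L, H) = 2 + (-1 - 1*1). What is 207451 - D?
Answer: 207451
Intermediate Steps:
x(L, H) = 0 (x(L, H) = 2 + (-1 - 1) = 2 - 2 = 0)
S(j) = 2*j
D = 0 (D = 2102*(2*0) = 2102*0 = 0)
207451 - D = 207451 - 1*0 = 207451 + 0 = 207451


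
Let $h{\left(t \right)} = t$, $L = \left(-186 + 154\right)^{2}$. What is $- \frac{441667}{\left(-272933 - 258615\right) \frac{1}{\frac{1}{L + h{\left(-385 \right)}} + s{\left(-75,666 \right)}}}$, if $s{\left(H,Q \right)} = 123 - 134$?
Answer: $- \frac{776008919}{84914793} \approx -9.1387$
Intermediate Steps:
$s{\left(H,Q \right)} = -11$ ($s{\left(H,Q \right)} = 123 - 134 = -11$)
$L = 1024$ ($L = \left(-32\right)^{2} = 1024$)
$- \frac{441667}{\left(-272933 - 258615\right) \frac{1}{\frac{1}{L + h{\left(-385 \right)}} + s{\left(-75,666 \right)}}} = - \frac{441667}{\left(-272933 - 258615\right) \frac{1}{\frac{1}{1024 - 385} - 11}} = - \frac{441667}{\left(-531548\right) \frac{1}{\frac{1}{639} - 11}} = - \frac{441667}{\left(-531548\right) \frac{1}{- \frac{7028}{639}}} = - \frac{441667}{\left(-531548\right) \left(- \frac{639}{7028}\right)} = - \frac{441667}{\frac{84914793}{1757}} = \left(-441667\right) \frac{1757}{84914793} = - \frac{776008919}{84914793}$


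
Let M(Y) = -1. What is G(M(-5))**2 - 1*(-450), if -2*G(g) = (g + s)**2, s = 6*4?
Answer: 281641/4 ≈ 70410.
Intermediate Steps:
s = 24
G(g) = -(24 + g)**2/2 (G(g) = -(g + 24)**2/2 = -(24 + g)**2/2)
G(M(-5))**2 - 1*(-450) = (-(24 - 1)**2/2)**2 - 1*(-450) = (-1/2*23**2)**2 + 450 = (-1/2*529)**2 + 450 = (-529/2)**2 + 450 = 279841/4 + 450 = 281641/4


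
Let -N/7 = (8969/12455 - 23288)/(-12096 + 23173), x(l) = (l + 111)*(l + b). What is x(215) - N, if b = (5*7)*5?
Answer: 17538717108403/137964035 ≈ 1.2713e+5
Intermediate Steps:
b = 175 (b = 35*5 = 175)
x(l) = (111 + l)*(175 + l) (x(l) = (l + 111)*(l + 175) = (111 + l)*(175 + l))
N = 2030301497/137964035 (N = -7*(8969/12455 - 23288)/(-12096 + 23173) = -7*(8969*(1/12455) - 23288)/11077 = -7*(8969/12455 - 23288)/11077 = -(-2030301497)/(12455*11077) = -7*(-290043071/137964035) = 2030301497/137964035 ≈ 14.716)
x(215) - N = (19425 + 215² + 286*215) - 1*2030301497/137964035 = (19425 + 46225 + 61490) - 2030301497/137964035 = 127140 - 2030301497/137964035 = 17538717108403/137964035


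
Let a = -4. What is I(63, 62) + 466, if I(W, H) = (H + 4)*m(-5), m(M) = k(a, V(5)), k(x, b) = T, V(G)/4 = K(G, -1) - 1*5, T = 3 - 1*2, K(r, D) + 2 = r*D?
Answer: 532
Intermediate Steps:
K(r, D) = -2 + D*r (K(r, D) = -2 + r*D = -2 + D*r)
T = 1 (T = 3 - 2 = 1)
V(G) = -28 - 4*G (V(G) = 4*((-2 - G) - 1*5) = 4*((-2 - G) - 5) = 4*(-7 - G) = -28 - 4*G)
k(x, b) = 1
m(M) = 1
I(W, H) = 4 + H (I(W, H) = (H + 4)*1 = (4 + H)*1 = 4 + H)
I(63, 62) + 466 = (4 + 62) + 466 = 66 + 466 = 532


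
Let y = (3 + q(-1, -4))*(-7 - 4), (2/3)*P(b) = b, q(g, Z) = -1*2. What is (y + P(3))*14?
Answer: -91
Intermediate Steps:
q(g, Z) = -2
P(b) = 3*b/2
y = -11 (y = (3 - 2)*(-7 - 4) = 1*(-11) = -11)
(y + P(3))*14 = (-11 + (3/2)*3)*14 = (-11 + 9/2)*14 = -13/2*14 = -91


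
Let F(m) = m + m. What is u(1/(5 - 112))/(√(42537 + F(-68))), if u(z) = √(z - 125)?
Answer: 8*I*√948213563/4536907 ≈ 0.054298*I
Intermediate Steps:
F(m) = 2*m
u(z) = √(-125 + z)
u(1/(5 - 112))/(√(42537 + F(-68))) = √(-125 + 1/(5 - 112))/(√(42537 + 2*(-68))) = √(-125 + 1/(-107))/(√(42537 - 136)) = √(-125 - 1/107)/(√42401) = √(-13376/107)*(√42401/42401) = (8*I*√22363/107)*(√42401/42401) = 8*I*√948213563/4536907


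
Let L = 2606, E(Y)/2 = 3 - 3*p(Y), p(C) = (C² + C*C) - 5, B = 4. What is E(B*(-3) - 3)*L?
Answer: -6942384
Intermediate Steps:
p(C) = -5 + 2*C² (p(C) = (C² + C²) - 5 = 2*C² - 5 = -5 + 2*C²)
E(Y) = 36 - 12*Y² (E(Y) = 2*(3 - 3*(-5 + 2*Y²)) = 2*(3 + (15 - 6*Y²)) = 2*(18 - 6*Y²) = 36 - 12*Y²)
E(B*(-3) - 3)*L = (36 - 12*(4*(-3) - 3)²)*2606 = (36 - 12*(-12 - 3)²)*2606 = (36 - 12*(-15)²)*2606 = (36 - 12*225)*2606 = (36 - 2700)*2606 = -2664*2606 = -6942384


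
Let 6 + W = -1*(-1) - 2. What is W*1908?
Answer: -13356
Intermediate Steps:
W = -7 (W = -6 + (-1*(-1) - 2) = -6 + (1 - 2) = -6 - 1 = -7)
W*1908 = -7*1908 = -13356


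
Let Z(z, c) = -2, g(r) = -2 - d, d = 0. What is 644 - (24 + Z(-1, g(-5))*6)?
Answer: 632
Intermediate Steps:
g(r) = -2 (g(r) = -2 - 1*0 = -2 + 0 = -2)
644 - (24 + Z(-1, g(-5))*6) = 644 - (24 - 2*6) = 644 - (24 - 12) = 644 - 1*12 = 644 - 12 = 632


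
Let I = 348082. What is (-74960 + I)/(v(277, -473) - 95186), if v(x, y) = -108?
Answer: -4709/1643 ≈ -2.8661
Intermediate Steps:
(-74960 + I)/(v(277, -473) - 95186) = (-74960 + 348082)/(-108 - 95186) = 273122/(-95294) = 273122*(-1/95294) = -4709/1643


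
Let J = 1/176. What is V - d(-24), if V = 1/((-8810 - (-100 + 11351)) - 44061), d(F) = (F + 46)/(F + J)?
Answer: 248276161/270787206 ≈ 0.91687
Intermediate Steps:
J = 1/176 ≈ 0.0056818
d(F) = (46 + F)/(1/176 + F) (d(F) = (F + 46)/(F + 1/176) = (46 + F)/(1/176 + F))
V = -1/64122 (V = 1/((-8810 - 1*11251) - 44061) = 1/((-8810 - 11251) - 44061) = 1/(-20061 - 44061) = 1/(-64122) = -1/64122 ≈ -1.5595e-5)
V - d(-24) = -1/64122 - 176*(46 - 24)/(1 + 176*(-24)) = -1/64122 - 176*22/(1 - 4224) = -1/64122 - 176*22/(-4223) = -1/64122 - 176*(-1)*22/4223 = -1/64122 - 1*(-3872/4223) = -1/64122 + 3872/4223 = 248276161/270787206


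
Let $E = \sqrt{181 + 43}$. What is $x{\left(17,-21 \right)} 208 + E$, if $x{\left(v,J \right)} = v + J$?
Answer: $-832 + 4 \sqrt{14} \approx -817.03$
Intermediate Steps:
$x{\left(v,J \right)} = J + v$
$E = 4 \sqrt{14}$ ($E = \sqrt{224} = 4 \sqrt{14} \approx 14.967$)
$x{\left(17,-21 \right)} 208 + E = \left(-21 + 17\right) 208 + 4 \sqrt{14} = \left(-4\right) 208 + 4 \sqrt{14} = -832 + 4 \sqrt{14}$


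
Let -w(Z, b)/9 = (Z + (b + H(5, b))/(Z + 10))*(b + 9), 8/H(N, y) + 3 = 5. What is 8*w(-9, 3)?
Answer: 1728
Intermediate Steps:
H(N, y) = 4 (H(N, y) = 8/(-3 + 5) = 8/2 = 8*(1/2) = 4)
w(Z, b) = -9*(9 + b)*(Z + (4 + b)/(10 + Z)) (w(Z, b) = -9*(Z + (b + 4)/(Z + 10))*(b + 9) = -9*(Z + (4 + b)/(10 + Z))*(9 + b) = -9*(9 + b)*(Z + (4 + b)/(10 + Z)))
8*w(-9, 3) = 8*(9*(-36 - 1*3**2 - 90*(-9) - 13*3 - 9*(-9)**2 - 1*3*(-9)**2 - 10*(-9)*3)/(10 - 9)) = 8*(9*(-36 - 1*9 + 810 - 39 - 9*81 - 1*3*81 + 270)/1) = 8*(9*1*(-36 - 9 + 810 - 39 - 729 - 243 + 270)) = 8*(9*1*24) = 8*216 = 1728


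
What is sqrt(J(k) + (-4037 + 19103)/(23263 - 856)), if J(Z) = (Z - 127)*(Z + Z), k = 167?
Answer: sqrt(745337948278)/7469 ≈ 115.59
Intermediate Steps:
J(Z) = 2*Z*(-127 + Z) (J(Z) = (-127 + Z)*(2*Z) = 2*Z*(-127 + Z))
sqrt(J(k) + (-4037 + 19103)/(23263 - 856)) = sqrt(2*167*(-127 + 167) + (-4037 + 19103)/(23263 - 856)) = sqrt(2*167*40 + 15066/22407) = sqrt(13360 + 15066*(1/22407)) = sqrt(13360 + 5022/7469) = sqrt(99790862/7469) = sqrt(745337948278)/7469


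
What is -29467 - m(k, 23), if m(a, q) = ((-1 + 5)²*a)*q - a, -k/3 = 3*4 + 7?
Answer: -8548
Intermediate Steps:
k = -57 (k = -3*(3*4 + 7) = -3*(12 + 7) = -3*19 = -57)
m(a, q) = -a + 16*a*q (m(a, q) = (4²*a)*q - a = (16*a)*q - a = 16*a*q - a = -a + 16*a*q)
-29467 - m(k, 23) = -29467 - (-57)*(-1 + 16*23) = -29467 - (-57)*(-1 + 368) = -29467 - (-57)*367 = -29467 - 1*(-20919) = -29467 + 20919 = -8548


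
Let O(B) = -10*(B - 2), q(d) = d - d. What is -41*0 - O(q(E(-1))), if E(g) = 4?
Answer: -20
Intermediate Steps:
q(d) = 0
O(B) = 20 - 10*B (O(B) = -10*(-2 + B) = 20 - 10*B)
-41*0 - O(q(E(-1))) = -41*0 - (20 - 10*0) = 0 - (20 + 0) = 0 - 1*20 = 0 - 20 = -20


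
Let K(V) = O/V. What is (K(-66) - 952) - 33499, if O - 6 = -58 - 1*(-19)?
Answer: -68901/2 ≈ -34451.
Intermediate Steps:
O = -33 (O = 6 + (-58 - 1*(-19)) = 6 + (-58 + 19) = 6 - 39 = -33)
K(V) = -33/V
(K(-66) - 952) - 33499 = (-33/(-66) - 952) - 33499 = (-33*(-1/66) - 952) - 33499 = (1/2 - 952) - 33499 = -1903/2 - 33499 = -68901/2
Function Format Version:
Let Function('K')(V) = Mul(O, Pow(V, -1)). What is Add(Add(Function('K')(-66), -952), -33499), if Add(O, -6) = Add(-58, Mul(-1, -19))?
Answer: Rational(-68901, 2) ≈ -34451.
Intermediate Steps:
O = -33 (O = Add(6, Add(-58, Mul(-1, -19))) = Add(6, Add(-58, 19)) = Add(6, -39) = -33)
Function('K')(V) = Mul(-33, Pow(V, -1))
Add(Add(Function('K')(-66), -952), -33499) = Add(Add(Mul(-33, Pow(-66, -1)), -952), -33499) = Add(Add(Mul(-33, Rational(-1, 66)), -952), -33499) = Add(Add(Rational(1, 2), -952), -33499) = Add(Rational(-1903, 2), -33499) = Rational(-68901, 2)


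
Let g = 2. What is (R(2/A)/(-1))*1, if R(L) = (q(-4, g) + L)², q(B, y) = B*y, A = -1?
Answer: -100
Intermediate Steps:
R(L) = (-8 + L)² (R(L) = (-4*2 + L)² = (-8 + L)²)
(R(2/A)/(-1))*1 = ((-8 + 2/(-1))²/(-1))*1 = ((-8 + 2*(-1))²*(-1))*1 = ((-8 - 2)²*(-1))*1 = ((-10)²*(-1))*1 = (100*(-1))*1 = -100*1 = -100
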